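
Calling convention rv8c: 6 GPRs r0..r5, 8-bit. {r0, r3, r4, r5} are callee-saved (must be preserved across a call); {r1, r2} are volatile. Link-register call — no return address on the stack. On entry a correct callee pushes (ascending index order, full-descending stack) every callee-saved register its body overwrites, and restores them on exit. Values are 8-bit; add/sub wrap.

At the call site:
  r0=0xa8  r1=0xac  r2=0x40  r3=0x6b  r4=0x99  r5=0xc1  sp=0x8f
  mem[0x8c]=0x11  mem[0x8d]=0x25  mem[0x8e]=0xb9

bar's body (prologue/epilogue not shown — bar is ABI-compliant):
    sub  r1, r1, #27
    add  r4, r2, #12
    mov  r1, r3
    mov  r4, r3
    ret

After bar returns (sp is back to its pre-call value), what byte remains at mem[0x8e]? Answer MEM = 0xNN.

prologue: push r4 → mem[0x8e]=0x99, sp=0x8e
body[0] sub  r1, r1, #27 → r1=0x91
body[1] add  r4, r2, #12 → r4=0x4c
body[2] mov  r1, r3 → r1=0x6b
body[3] mov  r4, r3 → r4=0x6b
epilogue: pop r4=0x99, sp=0x8f
prologue pushed ['r4'] at ['0x8e']

MEM = 0x99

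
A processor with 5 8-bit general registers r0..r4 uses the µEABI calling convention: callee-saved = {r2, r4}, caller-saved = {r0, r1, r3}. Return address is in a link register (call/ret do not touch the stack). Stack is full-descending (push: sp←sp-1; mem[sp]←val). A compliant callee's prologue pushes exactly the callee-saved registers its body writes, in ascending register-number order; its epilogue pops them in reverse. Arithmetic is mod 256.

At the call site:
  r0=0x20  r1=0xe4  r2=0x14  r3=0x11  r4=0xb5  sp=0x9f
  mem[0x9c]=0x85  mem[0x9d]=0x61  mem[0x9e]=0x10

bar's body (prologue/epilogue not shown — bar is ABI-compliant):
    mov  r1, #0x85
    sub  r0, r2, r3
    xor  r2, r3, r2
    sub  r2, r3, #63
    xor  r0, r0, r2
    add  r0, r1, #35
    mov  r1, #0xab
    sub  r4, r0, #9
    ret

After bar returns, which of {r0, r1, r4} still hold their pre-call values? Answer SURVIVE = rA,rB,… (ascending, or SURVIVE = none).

SURVIVE = r4

prologue: push r2 -> mem[0x9e]=0x14, sp=0x9e
prologue: push r4 -> mem[0x9d]=0xb5, sp=0x9d
body[0] mov  r1, #0x85 -> r1=0x85
body[1] sub  r0, r2, r3 -> r0=0x03
body[2] xor  r2, r3, r2 -> r2=0x05
body[3] sub  r2, r3, #63 -> r2=0xd2
body[4] xor  r0, r0, r2 -> r0=0xd1
body[5] add  r0, r1, #35 -> r0=0xa8
body[6] mov  r1, #0xab -> r1=0xab
body[7] sub  r4, r0, #9 -> r4=0x9f
epilogue: pop r4=0xb5, sp=0x9e
epilogue: pop r2=0x14, sp=0x9f
r0: caller-saved, written=True
r1: caller-saved, written=True
r4: callee-saved, written=True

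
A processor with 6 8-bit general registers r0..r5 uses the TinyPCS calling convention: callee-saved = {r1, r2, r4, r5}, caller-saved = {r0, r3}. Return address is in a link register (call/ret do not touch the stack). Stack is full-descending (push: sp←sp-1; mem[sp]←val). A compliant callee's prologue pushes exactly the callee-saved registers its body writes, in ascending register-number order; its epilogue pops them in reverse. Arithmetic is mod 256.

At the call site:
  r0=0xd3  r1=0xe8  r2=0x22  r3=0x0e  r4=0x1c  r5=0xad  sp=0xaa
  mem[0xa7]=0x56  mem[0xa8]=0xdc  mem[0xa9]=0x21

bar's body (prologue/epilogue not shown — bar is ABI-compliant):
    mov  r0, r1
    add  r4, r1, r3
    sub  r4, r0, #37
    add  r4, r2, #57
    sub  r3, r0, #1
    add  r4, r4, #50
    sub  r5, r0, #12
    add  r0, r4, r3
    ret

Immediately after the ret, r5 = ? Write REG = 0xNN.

REG = 0xad

prologue: push r4 -> mem[0xa9]=0x1c, sp=0xa9
prologue: push r5 -> mem[0xa8]=0xad, sp=0xa8
body[0] mov  r0, r1 -> r0=0xe8
body[1] add  r4, r1, r3 -> r4=0xf6
body[2] sub  r4, r0, #37 -> r4=0xc3
body[3] add  r4, r2, #57 -> r4=0x5b
body[4] sub  r3, r0, #1 -> r3=0xe7
body[5] add  r4, r4, #50 -> r4=0x8d
body[6] sub  r5, r0, #12 -> r5=0xdc
body[7] add  r0, r4, r3 -> r0=0x74
epilogue: pop r5=0xad, sp=0xa9
epilogue: pop r4=0x1c, sp=0xaa
r5 is callee-saved -> restored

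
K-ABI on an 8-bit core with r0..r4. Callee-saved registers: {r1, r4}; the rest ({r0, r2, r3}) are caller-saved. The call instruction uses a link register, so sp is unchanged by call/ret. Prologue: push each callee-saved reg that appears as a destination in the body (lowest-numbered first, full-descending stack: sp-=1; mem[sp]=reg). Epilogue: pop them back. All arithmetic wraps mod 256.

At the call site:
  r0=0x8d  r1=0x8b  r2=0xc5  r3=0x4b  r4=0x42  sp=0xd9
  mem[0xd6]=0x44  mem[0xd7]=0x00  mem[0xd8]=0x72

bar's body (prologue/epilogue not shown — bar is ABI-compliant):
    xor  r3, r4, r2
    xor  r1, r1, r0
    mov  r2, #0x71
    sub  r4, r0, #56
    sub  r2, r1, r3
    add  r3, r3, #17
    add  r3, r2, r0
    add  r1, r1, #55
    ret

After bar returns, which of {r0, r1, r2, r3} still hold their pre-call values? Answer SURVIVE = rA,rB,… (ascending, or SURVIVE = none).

prologue: push r1 → mem[0xd8]=0x8b, sp=0xd8
prologue: push r4 → mem[0xd7]=0x42, sp=0xd7
body[0] xor  r3, r4, r2 → r3=0x87
body[1] xor  r1, r1, r0 → r1=0x06
body[2] mov  r2, #0x71 → r2=0x71
body[3] sub  r4, r0, #56 → r4=0x55
body[4] sub  r2, r1, r3 → r2=0x7f
body[5] add  r3, r3, #17 → r3=0x98
body[6] add  r3, r2, r0 → r3=0x0c
body[7] add  r1, r1, #55 → r1=0x3d
epilogue: pop r4=0x42, sp=0xd8
epilogue: pop r1=0x8b, sp=0xd9
r0: caller-saved, written=False
r1: callee-saved, written=True
r2: caller-saved, written=True
r3: caller-saved, written=True

SURVIVE = r0,r1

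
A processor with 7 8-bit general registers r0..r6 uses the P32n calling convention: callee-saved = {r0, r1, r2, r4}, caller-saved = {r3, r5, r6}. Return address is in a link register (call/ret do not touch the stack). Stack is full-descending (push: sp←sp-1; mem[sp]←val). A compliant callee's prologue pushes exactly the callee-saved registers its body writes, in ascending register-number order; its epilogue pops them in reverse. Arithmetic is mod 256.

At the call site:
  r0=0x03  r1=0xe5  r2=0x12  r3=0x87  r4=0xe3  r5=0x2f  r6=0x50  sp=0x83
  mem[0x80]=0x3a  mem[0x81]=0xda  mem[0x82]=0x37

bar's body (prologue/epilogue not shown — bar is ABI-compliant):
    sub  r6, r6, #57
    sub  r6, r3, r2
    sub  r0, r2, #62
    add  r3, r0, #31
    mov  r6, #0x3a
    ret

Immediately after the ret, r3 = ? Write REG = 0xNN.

REG = 0xf3

prologue: push r0 → mem[0x82]=0x03, sp=0x82
body[0] sub  r6, r6, #57 → r6=0x17
body[1] sub  r6, r3, r2 → r6=0x75
body[2] sub  r0, r2, #62 → r0=0xd4
body[3] add  r3, r0, #31 → r3=0xf3
body[4] mov  r6, #0x3a → r6=0x3a
epilogue: pop r0=0x03, sp=0x83
r3 is caller-saved → body value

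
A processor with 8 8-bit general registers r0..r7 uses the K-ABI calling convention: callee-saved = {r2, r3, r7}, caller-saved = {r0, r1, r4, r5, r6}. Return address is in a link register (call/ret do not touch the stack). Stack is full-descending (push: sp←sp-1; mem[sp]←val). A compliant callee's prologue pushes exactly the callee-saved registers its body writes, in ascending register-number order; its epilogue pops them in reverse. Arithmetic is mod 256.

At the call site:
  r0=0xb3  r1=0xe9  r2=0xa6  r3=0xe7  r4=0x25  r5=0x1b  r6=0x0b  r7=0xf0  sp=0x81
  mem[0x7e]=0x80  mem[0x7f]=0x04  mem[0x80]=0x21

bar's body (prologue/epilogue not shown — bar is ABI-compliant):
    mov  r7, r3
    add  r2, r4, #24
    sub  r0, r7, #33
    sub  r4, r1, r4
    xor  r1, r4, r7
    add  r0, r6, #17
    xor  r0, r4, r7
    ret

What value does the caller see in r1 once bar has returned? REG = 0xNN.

prologue: push r2 -> mem[0x80]=0xa6, sp=0x80
prologue: push r7 -> mem[0x7f]=0xf0, sp=0x7f
body[0] mov  r7, r3 -> r7=0xe7
body[1] add  r2, r4, #24 -> r2=0x3d
body[2] sub  r0, r7, #33 -> r0=0xc6
body[3] sub  r4, r1, r4 -> r4=0xc4
body[4] xor  r1, r4, r7 -> r1=0x23
body[5] add  r0, r6, #17 -> r0=0x1c
body[6] xor  r0, r4, r7 -> r0=0x23
epilogue: pop r7=0xf0, sp=0x80
epilogue: pop r2=0xa6, sp=0x81
r1 is caller-saved -> body value

REG = 0x23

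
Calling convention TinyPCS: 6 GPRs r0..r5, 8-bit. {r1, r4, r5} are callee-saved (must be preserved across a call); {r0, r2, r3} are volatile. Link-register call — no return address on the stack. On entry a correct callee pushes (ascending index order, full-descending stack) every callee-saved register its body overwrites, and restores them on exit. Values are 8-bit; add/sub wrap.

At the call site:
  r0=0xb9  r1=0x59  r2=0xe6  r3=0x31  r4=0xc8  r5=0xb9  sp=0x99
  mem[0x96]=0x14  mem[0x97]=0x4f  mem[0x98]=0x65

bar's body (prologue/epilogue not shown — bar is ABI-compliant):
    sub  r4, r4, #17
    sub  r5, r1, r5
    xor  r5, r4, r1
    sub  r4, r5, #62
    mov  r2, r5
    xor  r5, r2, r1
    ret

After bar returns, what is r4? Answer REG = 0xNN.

prologue: push r4 → mem[0x98]=0xc8, sp=0x98
prologue: push r5 → mem[0x97]=0xb9, sp=0x97
body[0] sub  r4, r4, #17 → r4=0xb7
body[1] sub  r5, r1, r5 → r5=0xa0
body[2] xor  r5, r4, r1 → r5=0xee
body[3] sub  r4, r5, #62 → r4=0xb0
body[4] mov  r2, r5 → r2=0xee
body[5] xor  r5, r2, r1 → r5=0xb7
epilogue: pop r5=0xb9, sp=0x98
epilogue: pop r4=0xc8, sp=0x99
r4 is callee-saved → restored

REG = 0xc8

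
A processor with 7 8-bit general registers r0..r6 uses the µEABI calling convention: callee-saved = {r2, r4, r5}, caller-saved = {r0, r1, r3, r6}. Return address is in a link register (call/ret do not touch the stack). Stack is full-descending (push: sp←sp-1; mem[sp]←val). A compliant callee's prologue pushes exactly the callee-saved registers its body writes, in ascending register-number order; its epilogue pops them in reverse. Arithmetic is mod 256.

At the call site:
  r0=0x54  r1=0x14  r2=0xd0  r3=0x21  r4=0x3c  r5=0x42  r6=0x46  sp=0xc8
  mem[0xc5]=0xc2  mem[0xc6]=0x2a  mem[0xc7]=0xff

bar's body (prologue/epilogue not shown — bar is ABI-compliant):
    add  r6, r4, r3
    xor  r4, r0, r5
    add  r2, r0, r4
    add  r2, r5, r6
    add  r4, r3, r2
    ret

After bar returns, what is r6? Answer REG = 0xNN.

REG = 0x5d

prologue: push r2 → mem[0xc7]=0xd0, sp=0xc7
prologue: push r4 → mem[0xc6]=0x3c, sp=0xc6
body[0] add  r6, r4, r3 → r6=0x5d
body[1] xor  r4, r0, r5 → r4=0x16
body[2] add  r2, r0, r4 → r2=0x6a
body[3] add  r2, r5, r6 → r2=0x9f
body[4] add  r4, r3, r2 → r4=0xc0
epilogue: pop r4=0x3c, sp=0xc7
epilogue: pop r2=0xd0, sp=0xc8
r6 is caller-saved → body value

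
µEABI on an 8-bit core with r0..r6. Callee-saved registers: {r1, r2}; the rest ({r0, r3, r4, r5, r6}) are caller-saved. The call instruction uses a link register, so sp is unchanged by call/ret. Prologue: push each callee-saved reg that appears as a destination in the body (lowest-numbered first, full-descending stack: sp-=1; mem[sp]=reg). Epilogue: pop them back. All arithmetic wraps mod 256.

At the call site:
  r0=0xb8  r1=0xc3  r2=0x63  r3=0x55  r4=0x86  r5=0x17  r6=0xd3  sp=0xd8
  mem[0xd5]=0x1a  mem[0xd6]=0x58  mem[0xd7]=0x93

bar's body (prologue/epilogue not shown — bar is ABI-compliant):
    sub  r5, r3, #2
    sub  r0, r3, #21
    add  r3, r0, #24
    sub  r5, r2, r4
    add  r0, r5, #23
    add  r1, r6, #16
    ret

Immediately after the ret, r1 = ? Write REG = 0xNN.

REG = 0xc3

prologue: push r1 → mem[0xd7]=0xc3, sp=0xd7
body[0] sub  r5, r3, #2 → r5=0x53
body[1] sub  r0, r3, #21 → r0=0x40
body[2] add  r3, r0, #24 → r3=0x58
body[3] sub  r5, r2, r4 → r5=0xdd
body[4] add  r0, r5, #23 → r0=0xf4
body[5] add  r1, r6, #16 → r1=0xe3
epilogue: pop r1=0xc3, sp=0xd8
r1 is callee-saved → restored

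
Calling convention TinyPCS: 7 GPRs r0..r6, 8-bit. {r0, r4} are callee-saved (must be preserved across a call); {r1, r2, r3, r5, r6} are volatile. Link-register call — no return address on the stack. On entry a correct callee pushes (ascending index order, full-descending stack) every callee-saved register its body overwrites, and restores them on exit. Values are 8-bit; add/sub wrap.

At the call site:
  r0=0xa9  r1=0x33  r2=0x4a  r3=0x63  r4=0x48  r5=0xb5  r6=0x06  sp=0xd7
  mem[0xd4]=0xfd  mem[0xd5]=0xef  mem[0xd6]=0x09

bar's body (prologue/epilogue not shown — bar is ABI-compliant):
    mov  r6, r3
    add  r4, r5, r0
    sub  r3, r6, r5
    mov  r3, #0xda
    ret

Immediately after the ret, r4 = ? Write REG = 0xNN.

REG = 0x48

prologue: push r4 → mem[0xd6]=0x48, sp=0xd6
body[0] mov  r6, r3 → r6=0x63
body[1] add  r4, r5, r0 → r4=0x5e
body[2] sub  r3, r6, r5 → r3=0xae
body[3] mov  r3, #0xda → r3=0xda
epilogue: pop r4=0x48, sp=0xd7
r4 is callee-saved → restored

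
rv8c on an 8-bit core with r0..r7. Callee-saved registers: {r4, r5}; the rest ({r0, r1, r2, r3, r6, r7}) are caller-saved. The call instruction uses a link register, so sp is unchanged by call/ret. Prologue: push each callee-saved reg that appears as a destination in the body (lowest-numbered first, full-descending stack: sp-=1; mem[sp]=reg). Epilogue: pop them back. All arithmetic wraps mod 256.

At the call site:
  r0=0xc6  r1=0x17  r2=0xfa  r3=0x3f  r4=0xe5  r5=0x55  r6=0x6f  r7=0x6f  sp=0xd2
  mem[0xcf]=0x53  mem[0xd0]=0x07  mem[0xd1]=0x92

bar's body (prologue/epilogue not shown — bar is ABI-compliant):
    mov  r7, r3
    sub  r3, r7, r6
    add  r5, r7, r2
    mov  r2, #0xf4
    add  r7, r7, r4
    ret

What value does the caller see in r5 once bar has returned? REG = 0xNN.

REG = 0x55

prologue: push r5 → mem[0xd1]=0x55, sp=0xd1
body[0] mov  r7, r3 → r7=0x3f
body[1] sub  r3, r7, r6 → r3=0xd0
body[2] add  r5, r7, r2 → r5=0x39
body[3] mov  r2, #0xf4 → r2=0xf4
body[4] add  r7, r7, r4 → r7=0x24
epilogue: pop r5=0x55, sp=0xd2
r5 is callee-saved → restored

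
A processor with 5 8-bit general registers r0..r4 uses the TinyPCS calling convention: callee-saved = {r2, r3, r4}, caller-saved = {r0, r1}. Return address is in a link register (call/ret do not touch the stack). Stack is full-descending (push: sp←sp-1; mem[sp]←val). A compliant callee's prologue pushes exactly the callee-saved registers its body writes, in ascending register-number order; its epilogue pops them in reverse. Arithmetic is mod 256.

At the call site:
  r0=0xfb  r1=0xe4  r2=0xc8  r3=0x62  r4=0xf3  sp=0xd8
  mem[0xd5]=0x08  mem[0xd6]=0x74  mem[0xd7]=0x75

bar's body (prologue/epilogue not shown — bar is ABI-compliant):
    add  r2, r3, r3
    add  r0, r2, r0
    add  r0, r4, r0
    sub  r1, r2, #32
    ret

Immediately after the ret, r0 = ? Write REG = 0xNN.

REG = 0xb2

prologue: push r2 -> mem[0xd7]=0xc8, sp=0xd7
body[0] add  r2, r3, r3 -> r2=0xc4
body[1] add  r0, r2, r0 -> r0=0xbf
body[2] add  r0, r4, r0 -> r0=0xb2
body[3] sub  r1, r2, #32 -> r1=0xa4
epilogue: pop r2=0xc8, sp=0xd8
r0 is caller-saved -> body value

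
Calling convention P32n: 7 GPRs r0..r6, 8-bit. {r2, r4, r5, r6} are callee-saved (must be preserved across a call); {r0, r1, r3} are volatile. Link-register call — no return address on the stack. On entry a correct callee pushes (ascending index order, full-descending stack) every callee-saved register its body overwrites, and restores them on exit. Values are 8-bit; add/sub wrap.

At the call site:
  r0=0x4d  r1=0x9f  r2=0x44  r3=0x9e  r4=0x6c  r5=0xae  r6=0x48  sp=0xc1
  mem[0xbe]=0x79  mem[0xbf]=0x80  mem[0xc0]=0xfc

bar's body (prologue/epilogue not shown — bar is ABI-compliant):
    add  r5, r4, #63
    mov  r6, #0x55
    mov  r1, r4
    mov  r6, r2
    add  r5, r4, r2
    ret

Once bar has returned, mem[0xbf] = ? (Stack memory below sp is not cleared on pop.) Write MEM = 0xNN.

MEM = 0x48

prologue: push r5 -> mem[0xc0]=0xae, sp=0xc0
prologue: push r6 -> mem[0xbf]=0x48, sp=0xbf
body[0] add  r5, r4, #63 -> r5=0xab
body[1] mov  r6, #0x55 -> r6=0x55
body[2] mov  r1, r4 -> r1=0x6c
body[3] mov  r6, r2 -> r6=0x44
body[4] add  r5, r4, r2 -> r5=0xb0
epilogue: pop r6=0x48, sp=0xc0
epilogue: pop r5=0xae, sp=0xc1
prologue pushed ['r5', 'r6'] at ['0xc0', '0xbf']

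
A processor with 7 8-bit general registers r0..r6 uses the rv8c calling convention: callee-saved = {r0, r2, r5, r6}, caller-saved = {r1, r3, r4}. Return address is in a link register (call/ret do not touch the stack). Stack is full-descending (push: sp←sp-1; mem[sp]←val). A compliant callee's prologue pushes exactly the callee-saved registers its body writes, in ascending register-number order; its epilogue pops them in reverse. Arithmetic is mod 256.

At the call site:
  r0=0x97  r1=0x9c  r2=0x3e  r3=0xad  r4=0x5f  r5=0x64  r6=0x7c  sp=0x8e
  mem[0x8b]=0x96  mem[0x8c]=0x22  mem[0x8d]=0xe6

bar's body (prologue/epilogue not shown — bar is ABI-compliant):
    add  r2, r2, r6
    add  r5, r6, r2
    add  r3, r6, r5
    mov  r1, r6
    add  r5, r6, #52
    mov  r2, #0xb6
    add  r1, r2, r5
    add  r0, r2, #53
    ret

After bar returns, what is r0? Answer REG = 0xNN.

prologue: push r0 → mem[0x8d]=0x97, sp=0x8d
prologue: push r2 → mem[0x8c]=0x3e, sp=0x8c
prologue: push r5 → mem[0x8b]=0x64, sp=0x8b
body[0] add  r2, r2, r6 → r2=0xba
body[1] add  r5, r6, r2 → r5=0x36
body[2] add  r3, r6, r5 → r3=0xb2
body[3] mov  r1, r6 → r1=0x7c
body[4] add  r5, r6, #52 → r5=0xb0
body[5] mov  r2, #0xb6 → r2=0xb6
body[6] add  r1, r2, r5 → r1=0x66
body[7] add  r0, r2, #53 → r0=0xeb
epilogue: pop r5=0x64, sp=0x8c
epilogue: pop r2=0x3e, sp=0x8d
epilogue: pop r0=0x97, sp=0x8e
r0 is callee-saved → restored

REG = 0x97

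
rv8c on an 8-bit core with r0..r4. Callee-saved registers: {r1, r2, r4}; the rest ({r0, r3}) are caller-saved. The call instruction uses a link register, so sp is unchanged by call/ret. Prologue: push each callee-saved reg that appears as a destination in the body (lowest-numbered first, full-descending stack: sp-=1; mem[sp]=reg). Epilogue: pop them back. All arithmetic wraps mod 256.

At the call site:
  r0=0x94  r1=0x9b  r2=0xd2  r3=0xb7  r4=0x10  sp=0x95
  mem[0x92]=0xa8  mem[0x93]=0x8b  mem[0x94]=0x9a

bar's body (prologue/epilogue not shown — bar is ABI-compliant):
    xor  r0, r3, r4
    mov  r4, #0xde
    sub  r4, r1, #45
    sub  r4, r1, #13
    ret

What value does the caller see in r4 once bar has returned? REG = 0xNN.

prologue: push r4 -> mem[0x94]=0x10, sp=0x94
body[0] xor  r0, r3, r4 -> r0=0xa7
body[1] mov  r4, #0xde -> r4=0xde
body[2] sub  r4, r1, #45 -> r4=0x6e
body[3] sub  r4, r1, #13 -> r4=0x8e
epilogue: pop r4=0x10, sp=0x95
r4 is callee-saved -> restored

REG = 0x10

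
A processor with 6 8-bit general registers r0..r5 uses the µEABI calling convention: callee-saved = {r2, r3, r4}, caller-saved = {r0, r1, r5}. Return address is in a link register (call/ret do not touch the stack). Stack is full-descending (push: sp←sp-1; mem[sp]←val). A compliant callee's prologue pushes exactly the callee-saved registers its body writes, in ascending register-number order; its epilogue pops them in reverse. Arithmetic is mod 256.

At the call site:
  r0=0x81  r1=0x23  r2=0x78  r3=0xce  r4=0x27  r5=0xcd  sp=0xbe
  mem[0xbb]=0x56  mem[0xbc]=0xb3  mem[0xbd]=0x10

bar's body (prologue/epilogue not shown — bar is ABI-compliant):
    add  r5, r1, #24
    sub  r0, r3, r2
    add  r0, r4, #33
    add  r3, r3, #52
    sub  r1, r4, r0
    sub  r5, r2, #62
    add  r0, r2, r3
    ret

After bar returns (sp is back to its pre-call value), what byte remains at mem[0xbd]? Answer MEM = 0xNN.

prologue: push r3 -> mem[0xbd]=0xce, sp=0xbd
body[0] add  r5, r1, #24 -> r5=0x3b
body[1] sub  r0, r3, r2 -> r0=0x56
body[2] add  r0, r4, #33 -> r0=0x48
body[3] add  r3, r3, #52 -> r3=0x02
body[4] sub  r1, r4, r0 -> r1=0xdf
body[5] sub  r5, r2, #62 -> r5=0x3a
body[6] add  r0, r2, r3 -> r0=0x7a
epilogue: pop r3=0xce, sp=0xbe
prologue pushed ['r3'] at ['0xbd']

MEM = 0xce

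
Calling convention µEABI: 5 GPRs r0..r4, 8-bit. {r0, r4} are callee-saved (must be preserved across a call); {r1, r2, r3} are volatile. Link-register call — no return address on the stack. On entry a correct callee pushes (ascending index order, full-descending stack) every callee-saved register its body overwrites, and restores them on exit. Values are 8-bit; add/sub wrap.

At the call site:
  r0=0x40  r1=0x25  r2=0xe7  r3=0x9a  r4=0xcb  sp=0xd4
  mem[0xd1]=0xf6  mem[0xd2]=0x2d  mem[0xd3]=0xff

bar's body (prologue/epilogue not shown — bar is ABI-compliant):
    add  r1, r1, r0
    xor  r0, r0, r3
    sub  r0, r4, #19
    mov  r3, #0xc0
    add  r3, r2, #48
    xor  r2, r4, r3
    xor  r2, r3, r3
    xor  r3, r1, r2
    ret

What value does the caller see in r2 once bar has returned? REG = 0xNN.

prologue: push r0 -> mem[0xd3]=0x40, sp=0xd3
body[0] add  r1, r1, r0 -> r1=0x65
body[1] xor  r0, r0, r3 -> r0=0xda
body[2] sub  r0, r4, #19 -> r0=0xb8
body[3] mov  r3, #0xc0 -> r3=0xc0
body[4] add  r3, r2, #48 -> r3=0x17
body[5] xor  r2, r4, r3 -> r2=0xdc
body[6] xor  r2, r3, r3 -> r2=0x00
body[7] xor  r3, r1, r2 -> r3=0x65
epilogue: pop r0=0x40, sp=0xd4
r2 is caller-saved -> body value

REG = 0x00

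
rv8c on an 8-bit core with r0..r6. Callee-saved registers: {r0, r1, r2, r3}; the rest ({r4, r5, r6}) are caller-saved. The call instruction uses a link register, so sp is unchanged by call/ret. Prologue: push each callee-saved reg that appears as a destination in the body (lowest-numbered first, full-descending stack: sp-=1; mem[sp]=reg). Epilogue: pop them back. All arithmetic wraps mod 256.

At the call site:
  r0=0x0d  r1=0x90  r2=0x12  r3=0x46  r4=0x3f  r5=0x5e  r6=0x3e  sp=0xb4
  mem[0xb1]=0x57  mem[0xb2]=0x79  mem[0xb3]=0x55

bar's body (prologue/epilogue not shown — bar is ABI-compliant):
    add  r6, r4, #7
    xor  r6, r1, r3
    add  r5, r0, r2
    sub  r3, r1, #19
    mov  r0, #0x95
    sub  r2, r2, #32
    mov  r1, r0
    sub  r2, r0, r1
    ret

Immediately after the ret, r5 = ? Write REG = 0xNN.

prologue: push r0 → mem[0xb3]=0x0d, sp=0xb3
prologue: push r1 → mem[0xb2]=0x90, sp=0xb2
prologue: push r2 → mem[0xb1]=0x12, sp=0xb1
prologue: push r3 → mem[0xb0]=0x46, sp=0xb0
body[0] add  r6, r4, #7 → r6=0x46
body[1] xor  r6, r1, r3 → r6=0xd6
body[2] add  r5, r0, r2 → r5=0x1f
body[3] sub  r3, r1, #19 → r3=0x7d
body[4] mov  r0, #0x95 → r0=0x95
body[5] sub  r2, r2, #32 → r2=0xf2
body[6] mov  r1, r0 → r1=0x95
body[7] sub  r2, r0, r1 → r2=0x00
epilogue: pop r3=0x46, sp=0xb1
epilogue: pop r2=0x12, sp=0xb2
epilogue: pop r1=0x90, sp=0xb3
epilogue: pop r0=0x0d, sp=0xb4
r5 is caller-saved → body value

REG = 0x1f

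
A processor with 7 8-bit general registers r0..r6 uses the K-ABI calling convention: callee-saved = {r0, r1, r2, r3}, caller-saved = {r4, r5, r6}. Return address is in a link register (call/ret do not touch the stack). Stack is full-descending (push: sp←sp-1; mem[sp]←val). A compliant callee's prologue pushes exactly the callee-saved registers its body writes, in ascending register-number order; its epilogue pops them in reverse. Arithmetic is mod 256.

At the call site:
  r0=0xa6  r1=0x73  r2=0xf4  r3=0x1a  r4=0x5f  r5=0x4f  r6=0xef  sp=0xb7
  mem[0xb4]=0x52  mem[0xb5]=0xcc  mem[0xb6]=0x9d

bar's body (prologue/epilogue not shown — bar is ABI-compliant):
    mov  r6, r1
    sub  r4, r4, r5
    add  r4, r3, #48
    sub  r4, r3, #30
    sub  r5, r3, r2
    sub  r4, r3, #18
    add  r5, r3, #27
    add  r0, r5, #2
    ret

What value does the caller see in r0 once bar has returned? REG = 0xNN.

REG = 0xa6

prologue: push r0 -> mem[0xb6]=0xa6, sp=0xb6
body[0] mov  r6, r1 -> r6=0x73
body[1] sub  r4, r4, r5 -> r4=0x10
body[2] add  r4, r3, #48 -> r4=0x4a
body[3] sub  r4, r3, #30 -> r4=0xfc
body[4] sub  r5, r3, r2 -> r5=0x26
body[5] sub  r4, r3, #18 -> r4=0x08
body[6] add  r5, r3, #27 -> r5=0x35
body[7] add  r0, r5, #2 -> r0=0x37
epilogue: pop r0=0xa6, sp=0xb7
r0 is callee-saved -> restored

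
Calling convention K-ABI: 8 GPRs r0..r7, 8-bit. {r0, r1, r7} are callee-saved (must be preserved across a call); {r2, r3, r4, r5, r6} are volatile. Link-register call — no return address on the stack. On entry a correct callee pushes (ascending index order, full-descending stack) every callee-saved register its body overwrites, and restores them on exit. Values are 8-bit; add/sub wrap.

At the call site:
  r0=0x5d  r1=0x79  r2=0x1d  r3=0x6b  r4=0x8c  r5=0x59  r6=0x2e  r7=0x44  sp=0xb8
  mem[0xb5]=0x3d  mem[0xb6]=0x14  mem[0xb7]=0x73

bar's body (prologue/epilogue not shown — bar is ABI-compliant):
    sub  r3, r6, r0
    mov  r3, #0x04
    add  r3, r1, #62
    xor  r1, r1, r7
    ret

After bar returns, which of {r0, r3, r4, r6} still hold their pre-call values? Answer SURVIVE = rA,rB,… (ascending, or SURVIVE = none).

prologue: push r1 → mem[0xb7]=0x79, sp=0xb7
body[0] sub  r3, r6, r0 → r3=0xd1
body[1] mov  r3, #0x04 → r3=0x04
body[2] add  r3, r1, #62 → r3=0xb7
body[3] xor  r1, r1, r7 → r1=0x3d
epilogue: pop r1=0x79, sp=0xb8
r0: callee-saved, written=False
r3: caller-saved, written=True
r4: caller-saved, written=False
r6: caller-saved, written=False

SURVIVE = r0,r4,r6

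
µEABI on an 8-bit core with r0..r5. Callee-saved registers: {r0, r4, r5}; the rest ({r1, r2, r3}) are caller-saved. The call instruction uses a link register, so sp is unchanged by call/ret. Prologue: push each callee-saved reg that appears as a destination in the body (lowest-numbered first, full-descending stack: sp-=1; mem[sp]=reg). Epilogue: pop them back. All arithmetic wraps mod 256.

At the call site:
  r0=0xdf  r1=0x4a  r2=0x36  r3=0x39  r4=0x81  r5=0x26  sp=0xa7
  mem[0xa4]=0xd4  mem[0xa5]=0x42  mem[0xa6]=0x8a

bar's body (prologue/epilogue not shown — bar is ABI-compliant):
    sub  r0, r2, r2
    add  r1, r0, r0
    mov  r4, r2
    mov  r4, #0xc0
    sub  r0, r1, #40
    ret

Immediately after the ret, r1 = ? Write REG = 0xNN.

prologue: push r0 → mem[0xa6]=0xdf, sp=0xa6
prologue: push r4 → mem[0xa5]=0x81, sp=0xa5
body[0] sub  r0, r2, r2 → r0=0x00
body[1] add  r1, r0, r0 → r1=0x00
body[2] mov  r4, r2 → r4=0x36
body[3] mov  r4, #0xc0 → r4=0xc0
body[4] sub  r0, r1, #40 → r0=0xd8
epilogue: pop r4=0x81, sp=0xa6
epilogue: pop r0=0xdf, sp=0xa7
r1 is caller-saved → body value

REG = 0x00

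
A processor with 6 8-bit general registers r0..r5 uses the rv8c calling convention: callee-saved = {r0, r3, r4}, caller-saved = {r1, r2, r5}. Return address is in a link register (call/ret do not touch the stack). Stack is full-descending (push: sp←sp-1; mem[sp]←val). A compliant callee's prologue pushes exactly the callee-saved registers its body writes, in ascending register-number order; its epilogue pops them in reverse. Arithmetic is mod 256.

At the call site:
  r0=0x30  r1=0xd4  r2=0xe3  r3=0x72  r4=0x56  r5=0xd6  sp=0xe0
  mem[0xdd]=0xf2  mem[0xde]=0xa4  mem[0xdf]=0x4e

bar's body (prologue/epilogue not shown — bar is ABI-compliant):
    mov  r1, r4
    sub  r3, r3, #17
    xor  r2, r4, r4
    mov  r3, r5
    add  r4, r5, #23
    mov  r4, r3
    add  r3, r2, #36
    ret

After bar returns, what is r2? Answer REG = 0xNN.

prologue: push r3 -> mem[0xdf]=0x72, sp=0xdf
prologue: push r4 -> mem[0xde]=0x56, sp=0xde
body[0] mov  r1, r4 -> r1=0x56
body[1] sub  r3, r3, #17 -> r3=0x61
body[2] xor  r2, r4, r4 -> r2=0x00
body[3] mov  r3, r5 -> r3=0xd6
body[4] add  r4, r5, #23 -> r4=0xed
body[5] mov  r4, r3 -> r4=0xd6
body[6] add  r3, r2, #36 -> r3=0x24
epilogue: pop r4=0x56, sp=0xdf
epilogue: pop r3=0x72, sp=0xe0
r2 is caller-saved -> body value

REG = 0x00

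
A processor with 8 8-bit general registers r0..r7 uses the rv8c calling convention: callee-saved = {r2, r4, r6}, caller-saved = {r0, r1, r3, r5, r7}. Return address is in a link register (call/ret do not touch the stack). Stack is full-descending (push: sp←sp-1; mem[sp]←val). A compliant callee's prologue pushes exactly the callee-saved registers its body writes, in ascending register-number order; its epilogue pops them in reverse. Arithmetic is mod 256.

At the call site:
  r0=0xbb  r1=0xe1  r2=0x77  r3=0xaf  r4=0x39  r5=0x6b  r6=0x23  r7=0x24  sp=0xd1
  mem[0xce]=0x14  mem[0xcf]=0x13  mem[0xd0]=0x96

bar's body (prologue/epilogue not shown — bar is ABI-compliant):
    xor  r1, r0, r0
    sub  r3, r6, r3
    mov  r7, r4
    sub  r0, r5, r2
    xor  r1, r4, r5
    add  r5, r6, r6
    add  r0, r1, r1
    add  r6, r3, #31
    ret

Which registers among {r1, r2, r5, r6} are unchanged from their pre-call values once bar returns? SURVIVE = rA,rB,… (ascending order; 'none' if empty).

prologue: push r6 → mem[0xd0]=0x23, sp=0xd0
body[0] xor  r1, r0, r0 → r1=0x00
body[1] sub  r3, r6, r3 → r3=0x74
body[2] mov  r7, r4 → r7=0x39
body[3] sub  r0, r5, r2 → r0=0xf4
body[4] xor  r1, r4, r5 → r1=0x52
body[5] add  r5, r6, r6 → r5=0x46
body[6] add  r0, r1, r1 → r0=0xa4
body[7] add  r6, r3, #31 → r6=0x93
epilogue: pop r6=0x23, sp=0xd1
r1: caller-saved, written=True
r2: callee-saved, written=False
r5: caller-saved, written=True
r6: callee-saved, written=True

SURVIVE = r2,r6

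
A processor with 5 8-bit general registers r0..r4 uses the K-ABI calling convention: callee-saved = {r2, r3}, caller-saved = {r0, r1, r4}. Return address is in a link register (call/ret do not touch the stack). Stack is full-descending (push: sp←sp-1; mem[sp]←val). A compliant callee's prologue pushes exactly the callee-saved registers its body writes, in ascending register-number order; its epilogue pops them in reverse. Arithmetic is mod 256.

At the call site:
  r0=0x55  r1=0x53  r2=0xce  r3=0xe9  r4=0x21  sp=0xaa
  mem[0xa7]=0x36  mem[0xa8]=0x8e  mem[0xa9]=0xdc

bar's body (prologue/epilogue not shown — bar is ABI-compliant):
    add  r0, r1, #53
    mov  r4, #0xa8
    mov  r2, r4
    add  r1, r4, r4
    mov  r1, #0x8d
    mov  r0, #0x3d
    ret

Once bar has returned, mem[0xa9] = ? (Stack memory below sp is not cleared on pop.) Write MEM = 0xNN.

MEM = 0xce

prologue: push r2 -> mem[0xa9]=0xce, sp=0xa9
body[0] add  r0, r1, #53 -> r0=0x88
body[1] mov  r4, #0xa8 -> r4=0xa8
body[2] mov  r2, r4 -> r2=0xa8
body[3] add  r1, r4, r4 -> r1=0x50
body[4] mov  r1, #0x8d -> r1=0x8d
body[5] mov  r0, #0x3d -> r0=0x3d
epilogue: pop r2=0xce, sp=0xaa
prologue pushed ['r2'] at ['0xa9']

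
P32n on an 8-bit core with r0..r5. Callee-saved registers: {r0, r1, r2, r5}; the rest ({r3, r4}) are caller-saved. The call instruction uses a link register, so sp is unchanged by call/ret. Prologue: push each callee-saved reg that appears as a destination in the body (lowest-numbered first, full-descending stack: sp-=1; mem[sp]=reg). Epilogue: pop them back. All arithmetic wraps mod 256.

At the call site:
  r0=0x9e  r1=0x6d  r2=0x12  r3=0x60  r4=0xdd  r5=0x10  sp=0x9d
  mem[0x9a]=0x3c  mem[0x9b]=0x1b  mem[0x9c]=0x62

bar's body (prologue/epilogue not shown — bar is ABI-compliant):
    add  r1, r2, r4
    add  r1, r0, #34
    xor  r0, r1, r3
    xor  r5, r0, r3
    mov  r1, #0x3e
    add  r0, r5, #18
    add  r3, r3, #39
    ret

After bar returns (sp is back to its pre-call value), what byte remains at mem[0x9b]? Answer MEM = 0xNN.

MEM = 0x6d

prologue: push r0 -> mem[0x9c]=0x9e, sp=0x9c
prologue: push r1 -> mem[0x9b]=0x6d, sp=0x9b
prologue: push r5 -> mem[0x9a]=0x10, sp=0x9a
body[0] add  r1, r2, r4 -> r1=0xef
body[1] add  r1, r0, #34 -> r1=0xc0
body[2] xor  r0, r1, r3 -> r0=0xa0
body[3] xor  r5, r0, r3 -> r5=0xc0
body[4] mov  r1, #0x3e -> r1=0x3e
body[5] add  r0, r5, #18 -> r0=0xd2
body[6] add  r3, r3, #39 -> r3=0x87
epilogue: pop r5=0x10, sp=0x9b
epilogue: pop r1=0x6d, sp=0x9c
epilogue: pop r0=0x9e, sp=0x9d
prologue pushed ['r0', 'r1', 'r5'] at ['0x9c', '0x9b', '0x9a']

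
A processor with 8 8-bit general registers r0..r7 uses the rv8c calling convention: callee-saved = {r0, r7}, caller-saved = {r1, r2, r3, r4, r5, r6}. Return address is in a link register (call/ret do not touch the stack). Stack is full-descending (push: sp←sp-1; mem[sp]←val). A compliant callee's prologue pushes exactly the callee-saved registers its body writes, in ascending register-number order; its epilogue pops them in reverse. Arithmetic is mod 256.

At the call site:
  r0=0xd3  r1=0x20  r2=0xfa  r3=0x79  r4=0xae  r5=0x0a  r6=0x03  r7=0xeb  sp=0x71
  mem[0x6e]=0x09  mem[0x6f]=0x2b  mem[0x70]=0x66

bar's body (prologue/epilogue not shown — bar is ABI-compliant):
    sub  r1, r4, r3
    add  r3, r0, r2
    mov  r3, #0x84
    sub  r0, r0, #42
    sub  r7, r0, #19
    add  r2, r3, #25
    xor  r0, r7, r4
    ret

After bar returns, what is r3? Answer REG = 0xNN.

REG = 0x84

prologue: push r0 -> mem[0x70]=0xd3, sp=0x70
prologue: push r7 -> mem[0x6f]=0xeb, sp=0x6f
body[0] sub  r1, r4, r3 -> r1=0x35
body[1] add  r3, r0, r2 -> r3=0xcd
body[2] mov  r3, #0x84 -> r3=0x84
body[3] sub  r0, r0, #42 -> r0=0xa9
body[4] sub  r7, r0, #19 -> r7=0x96
body[5] add  r2, r3, #25 -> r2=0x9d
body[6] xor  r0, r7, r4 -> r0=0x38
epilogue: pop r7=0xeb, sp=0x70
epilogue: pop r0=0xd3, sp=0x71
r3 is caller-saved -> body value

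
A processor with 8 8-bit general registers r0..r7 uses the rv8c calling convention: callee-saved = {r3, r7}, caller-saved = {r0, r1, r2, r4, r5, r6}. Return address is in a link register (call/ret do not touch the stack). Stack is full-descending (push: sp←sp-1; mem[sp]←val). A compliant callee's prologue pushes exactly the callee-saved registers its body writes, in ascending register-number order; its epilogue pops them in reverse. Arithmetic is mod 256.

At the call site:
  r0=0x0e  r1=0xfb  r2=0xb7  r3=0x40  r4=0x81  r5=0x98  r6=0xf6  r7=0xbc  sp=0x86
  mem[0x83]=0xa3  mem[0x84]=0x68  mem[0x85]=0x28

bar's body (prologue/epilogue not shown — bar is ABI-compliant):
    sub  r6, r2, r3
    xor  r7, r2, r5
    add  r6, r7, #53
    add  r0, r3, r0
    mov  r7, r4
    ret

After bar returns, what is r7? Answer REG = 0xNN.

REG = 0xbc

prologue: push r7 → mem[0x85]=0xbc, sp=0x85
body[0] sub  r6, r2, r3 → r6=0x77
body[1] xor  r7, r2, r5 → r7=0x2f
body[2] add  r6, r7, #53 → r6=0x64
body[3] add  r0, r3, r0 → r0=0x4e
body[4] mov  r7, r4 → r7=0x81
epilogue: pop r7=0xbc, sp=0x86
r7 is callee-saved → restored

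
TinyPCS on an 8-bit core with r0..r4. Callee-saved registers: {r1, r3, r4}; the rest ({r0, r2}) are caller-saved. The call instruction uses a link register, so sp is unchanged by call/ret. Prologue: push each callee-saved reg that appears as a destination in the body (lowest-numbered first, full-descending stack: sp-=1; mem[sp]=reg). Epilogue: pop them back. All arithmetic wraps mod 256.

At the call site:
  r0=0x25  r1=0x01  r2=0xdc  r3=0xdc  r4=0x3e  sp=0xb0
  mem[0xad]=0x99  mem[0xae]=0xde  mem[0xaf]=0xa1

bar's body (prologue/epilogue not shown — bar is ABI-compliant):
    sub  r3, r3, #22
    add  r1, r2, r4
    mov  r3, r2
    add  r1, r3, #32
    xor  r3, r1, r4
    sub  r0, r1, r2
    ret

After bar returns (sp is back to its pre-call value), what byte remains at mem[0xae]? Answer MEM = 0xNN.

MEM = 0xdc

prologue: push r1 → mem[0xaf]=0x01, sp=0xaf
prologue: push r3 → mem[0xae]=0xdc, sp=0xae
body[0] sub  r3, r3, #22 → r3=0xc6
body[1] add  r1, r2, r4 → r1=0x1a
body[2] mov  r3, r2 → r3=0xdc
body[3] add  r1, r3, #32 → r1=0xfc
body[4] xor  r3, r1, r4 → r3=0xc2
body[5] sub  r0, r1, r2 → r0=0x20
epilogue: pop r3=0xdc, sp=0xaf
epilogue: pop r1=0x01, sp=0xb0
prologue pushed ['r1', 'r3'] at ['0xaf', '0xae']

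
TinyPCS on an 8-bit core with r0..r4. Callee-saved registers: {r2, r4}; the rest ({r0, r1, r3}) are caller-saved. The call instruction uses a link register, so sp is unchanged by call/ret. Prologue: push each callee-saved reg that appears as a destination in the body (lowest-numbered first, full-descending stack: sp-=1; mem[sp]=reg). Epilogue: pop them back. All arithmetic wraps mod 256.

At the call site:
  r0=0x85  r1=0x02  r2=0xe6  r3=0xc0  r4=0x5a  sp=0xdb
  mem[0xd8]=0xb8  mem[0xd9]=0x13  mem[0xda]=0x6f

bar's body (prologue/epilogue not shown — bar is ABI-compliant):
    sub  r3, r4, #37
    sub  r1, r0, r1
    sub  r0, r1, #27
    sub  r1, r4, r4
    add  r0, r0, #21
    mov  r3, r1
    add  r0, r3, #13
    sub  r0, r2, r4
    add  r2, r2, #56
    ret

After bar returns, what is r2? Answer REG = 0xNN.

REG = 0xe6

prologue: push r2 -> mem[0xda]=0xe6, sp=0xda
body[0] sub  r3, r4, #37 -> r3=0x35
body[1] sub  r1, r0, r1 -> r1=0x83
body[2] sub  r0, r1, #27 -> r0=0x68
body[3] sub  r1, r4, r4 -> r1=0x00
body[4] add  r0, r0, #21 -> r0=0x7d
body[5] mov  r3, r1 -> r3=0x00
body[6] add  r0, r3, #13 -> r0=0x0d
body[7] sub  r0, r2, r4 -> r0=0x8c
body[8] add  r2, r2, #56 -> r2=0x1e
epilogue: pop r2=0xe6, sp=0xdb
r2 is callee-saved -> restored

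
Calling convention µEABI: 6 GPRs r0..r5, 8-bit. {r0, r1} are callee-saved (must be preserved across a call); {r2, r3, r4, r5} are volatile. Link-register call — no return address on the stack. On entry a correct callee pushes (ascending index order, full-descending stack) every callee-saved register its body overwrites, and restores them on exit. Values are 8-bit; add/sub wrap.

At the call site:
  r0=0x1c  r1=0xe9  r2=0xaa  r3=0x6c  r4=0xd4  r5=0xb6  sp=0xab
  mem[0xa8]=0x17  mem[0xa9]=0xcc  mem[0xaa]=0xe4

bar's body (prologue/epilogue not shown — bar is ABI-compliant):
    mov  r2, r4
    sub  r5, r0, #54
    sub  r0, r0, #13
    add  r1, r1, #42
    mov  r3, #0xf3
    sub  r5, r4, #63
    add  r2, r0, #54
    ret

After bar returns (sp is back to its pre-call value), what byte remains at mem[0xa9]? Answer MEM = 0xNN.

MEM = 0xe9

prologue: push r0 -> mem[0xaa]=0x1c, sp=0xaa
prologue: push r1 -> mem[0xa9]=0xe9, sp=0xa9
body[0] mov  r2, r4 -> r2=0xd4
body[1] sub  r5, r0, #54 -> r5=0xe6
body[2] sub  r0, r0, #13 -> r0=0x0f
body[3] add  r1, r1, #42 -> r1=0x13
body[4] mov  r3, #0xf3 -> r3=0xf3
body[5] sub  r5, r4, #63 -> r5=0x95
body[6] add  r2, r0, #54 -> r2=0x45
epilogue: pop r1=0xe9, sp=0xaa
epilogue: pop r0=0x1c, sp=0xab
prologue pushed ['r0', 'r1'] at ['0xaa', '0xa9']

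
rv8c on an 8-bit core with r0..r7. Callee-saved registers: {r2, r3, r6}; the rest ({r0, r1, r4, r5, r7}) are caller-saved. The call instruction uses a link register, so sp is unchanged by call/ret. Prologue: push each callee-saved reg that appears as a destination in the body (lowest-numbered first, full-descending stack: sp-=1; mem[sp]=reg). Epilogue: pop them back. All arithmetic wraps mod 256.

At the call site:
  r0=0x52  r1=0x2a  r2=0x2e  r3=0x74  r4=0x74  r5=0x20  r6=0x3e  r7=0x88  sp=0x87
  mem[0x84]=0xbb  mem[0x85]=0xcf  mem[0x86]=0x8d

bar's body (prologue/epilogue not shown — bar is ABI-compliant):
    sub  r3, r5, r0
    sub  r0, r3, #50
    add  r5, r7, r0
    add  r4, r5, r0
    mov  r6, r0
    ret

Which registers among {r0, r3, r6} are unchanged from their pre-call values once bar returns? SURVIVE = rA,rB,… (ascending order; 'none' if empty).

SURVIVE = r3,r6

prologue: push r3 → mem[0x86]=0x74, sp=0x86
prologue: push r6 → mem[0x85]=0x3e, sp=0x85
body[0] sub  r3, r5, r0 → r3=0xce
body[1] sub  r0, r3, #50 → r0=0x9c
body[2] add  r5, r7, r0 → r5=0x24
body[3] add  r4, r5, r0 → r4=0xc0
body[4] mov  r6, r0 → r6=0x9c
epilogue: pop r6=0x3e, sp=0x86
epilogue: pop r3=0x74, sp=0x87
r0: caller-saved, written=True
r3: callee-saved, written=True
r6: callee-saved, written=True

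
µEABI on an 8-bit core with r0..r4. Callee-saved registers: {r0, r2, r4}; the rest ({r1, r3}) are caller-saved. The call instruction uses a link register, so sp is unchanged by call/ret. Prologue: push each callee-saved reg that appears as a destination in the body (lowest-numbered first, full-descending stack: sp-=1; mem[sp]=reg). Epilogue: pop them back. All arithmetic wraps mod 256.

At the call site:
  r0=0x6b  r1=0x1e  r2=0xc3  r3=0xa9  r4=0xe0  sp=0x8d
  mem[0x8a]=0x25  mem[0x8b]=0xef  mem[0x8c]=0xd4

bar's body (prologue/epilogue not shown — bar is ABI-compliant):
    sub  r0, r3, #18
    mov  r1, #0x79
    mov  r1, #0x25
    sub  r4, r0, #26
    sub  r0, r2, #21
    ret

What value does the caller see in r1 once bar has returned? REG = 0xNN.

prologue: push r0 → mem[0x8c]=0x6b, sp=0x8c
prologue: push r4 → mem[0x8b]=0xe0, sp=0x8b
body[0] sub  r0, r3, #18 → r0=0x97
body[1] mov  r1, #0x79 → r1=0x79
body[2] mov  r1, #0x25 → r1=0x25
body[3] sub  r4, r0, #26 → r4=0x7d
body[4] sub  r0, r2, #21 → r0=0xae
epilogue: pop r4=0xe0, sp=0x8c
epilogue: pop r0=0x6b, sp=0x8d
r1 is caller-saved → body value

REG = 0x25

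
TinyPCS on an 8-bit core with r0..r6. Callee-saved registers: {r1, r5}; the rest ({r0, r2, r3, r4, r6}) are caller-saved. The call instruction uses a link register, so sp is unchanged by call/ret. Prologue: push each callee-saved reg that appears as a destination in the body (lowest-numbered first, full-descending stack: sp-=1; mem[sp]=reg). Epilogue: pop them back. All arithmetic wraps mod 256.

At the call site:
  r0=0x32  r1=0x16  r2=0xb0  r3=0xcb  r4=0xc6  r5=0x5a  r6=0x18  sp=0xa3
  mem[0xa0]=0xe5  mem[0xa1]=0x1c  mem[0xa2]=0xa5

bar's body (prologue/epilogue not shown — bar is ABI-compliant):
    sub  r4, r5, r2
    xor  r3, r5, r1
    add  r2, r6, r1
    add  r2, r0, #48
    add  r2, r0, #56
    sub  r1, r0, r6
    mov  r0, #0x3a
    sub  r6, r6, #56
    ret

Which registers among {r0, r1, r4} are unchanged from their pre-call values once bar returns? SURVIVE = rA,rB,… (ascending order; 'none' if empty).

SURVIVE = r1

prologue: push r1 → mem[0xa2]=0x16, sp=0xa2
body[0] sub  r4, r5, r2 → r4=0xaa
body[1] xor  r3, r5, r1 → r3=0x4c
body[2] add  r2, r6, r1 → r2=0x2e
body[3] add  r2, r0, #48 → r2=0x62
body[4] add  r2, r0, #56 → r2=0x6a
body[5] sub  r1, r0, r6 → r1=0x1a
body[6] mov  r0, #0x3a → r0=0x3a
body[7] sub  r6, r6, #56 → r6=0xe0
epilogue: pop r1=0x16, sp=0xa3
r0: caller-saved, written=True
r1: callee-saved, written=True
r4: caller-saved, written=True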